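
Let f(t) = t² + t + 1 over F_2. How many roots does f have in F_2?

Evaluate at each of the 2 elements of F_2:
f(0) = 1; f(1) = 1.
No element is a root.

0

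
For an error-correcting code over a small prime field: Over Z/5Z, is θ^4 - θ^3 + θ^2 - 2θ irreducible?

Write h(θ) = θ^4 - θ^3 + θ^2 - 2θ.
Check for roots in Z/5Z: h(0) = 0 → root; h(1) = 4; h(2) = 3; h(3) = 2; h(4) = 0 → root.
h(0) = 0, so (θ) divides h(θ); h is reducible.

No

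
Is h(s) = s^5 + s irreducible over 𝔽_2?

Check for roots in 𝔽_2: h(0) = 0 → root; h(1) = 0 → root.
h(0) = 0, so (s) divides h(s); h is reducible.

No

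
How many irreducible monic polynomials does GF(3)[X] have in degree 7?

312

Gauss's count: N_{3}(7) = (1/7) Σ_{d|7} μ(7/d)·3^d.
Divisors of 7: 1, 7; μ(7/d) for each: -1, 1.
Σ = − 3^1 + 3^7 = 2184.
N = 2184/7 = 312.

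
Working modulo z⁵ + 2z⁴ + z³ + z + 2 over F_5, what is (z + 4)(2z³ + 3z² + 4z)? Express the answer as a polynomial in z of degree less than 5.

2z^4 + z^3 + z^2 + z

Multiply in F_5[z]: (z + 4)·(2z³ + 3z² + 4z) = 2z⁴ + z³ + z² + z.
Reduced: 2z⁴ + z³ + z² + z.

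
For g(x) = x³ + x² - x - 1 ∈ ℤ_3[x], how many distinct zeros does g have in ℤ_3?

Evaluate at each of the 3 elements of ℤ_3:
g(0) = 2; g(1) = 0 → root; g(2) = 0 → root.
Roots: {1, 2}.

2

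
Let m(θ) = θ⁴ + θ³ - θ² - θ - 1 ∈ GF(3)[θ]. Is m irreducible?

Check for roots in GF(3): m(0) = 2; m(1) = 2; m(2) = 2.
No roots, so no linear factors.
Monic irreducibles of degree 2 over GF(3): θ² + 1, θ² + θ - 1, θ² - θ - 1.
None of them divide m (all give nonzero remainder).
No irreducible factor of degree ≤ 2 exists, so m is irreducible over GF(3).

Yes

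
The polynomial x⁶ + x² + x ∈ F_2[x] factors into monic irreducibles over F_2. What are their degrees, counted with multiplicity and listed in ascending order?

Write g(x) = x⁶ + x² + x.
Roots in F_2: g(0) = 0 → root; g(1) = 1.
Linear factors from roots: (x).
Complete factorization: g(x) = (x)·(x² + x + 1)·(x³ + x² + 1).
Factor degrees with multiplicity: 1 + 2 + 3 = 6.

1, 2, 3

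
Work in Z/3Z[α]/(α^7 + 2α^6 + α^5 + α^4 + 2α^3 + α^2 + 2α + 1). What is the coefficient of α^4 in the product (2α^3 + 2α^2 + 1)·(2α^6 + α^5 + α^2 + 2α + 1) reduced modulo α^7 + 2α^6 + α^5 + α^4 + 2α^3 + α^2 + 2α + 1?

Multiply in Z/3Z[α]: (2α^3 + 2α^2 + 1)·(2α^6 + α^5 + α^2 + 2α + 1) = α^9 + 2α^7 + 2α^6 + 2α + 1.
Reduce using α^7 ≡ α^6 + 2α^5 + 2α^4 + α^3 + 2α^2 + α + 2 (mod α^7 + 2α^6 + α^5 + α^4 + 2α^3 + α^2 + 2α + 1).
Reduced: 2α^6 + α^5 + α^4 + 2α^3 + α^2 + 2.

1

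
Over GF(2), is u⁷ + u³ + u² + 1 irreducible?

Write f(u) = u⁷ + u³ + u² + 1.
Check for roots in GF(2): f(0) = 1; f(1) = 0 → root.
f(1) = 0, so (u − 1) divides f(u); f is reducible.

No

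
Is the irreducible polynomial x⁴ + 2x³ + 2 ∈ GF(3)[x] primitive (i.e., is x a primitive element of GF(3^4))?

Yes

Write f(x) = x⁴ + 2x³ + 2.
|GF(3^4)^×| = 3^4 − 1 = 80. Prime factorization: 80 = 2^4·5.
f is primitive ⇔ x has order 80 in GF(3)[x]/(f), i.e. x^(80/q) ≠ 1 for each prime q | 80.
x^(40) mod f = 2.
x^(16) mod f = 2x² + x + 2.
None equal 1, so x has full order 80; f is primitive.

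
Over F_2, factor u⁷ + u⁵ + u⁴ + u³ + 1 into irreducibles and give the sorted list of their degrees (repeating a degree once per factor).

Write f(u) = u⁷ + u⁵ + u⁴ + u³ + 1.
Roots in F_2: f(0) = 1; f(1) = 1.
Complete factorization: f(u) = (u⁷ + u⁵ + u⁴ + u³ + 1).
Factor degrees with multiplicity: 7 = 7.

7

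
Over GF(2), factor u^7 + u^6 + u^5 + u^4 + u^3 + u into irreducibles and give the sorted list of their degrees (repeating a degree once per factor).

Write g(u) = u^7 + u^6 + u^5 + u^4 + u^3 + u.
Roots in GF(2): g(0) = 0 → root; g(1) = 0 → root.
Linear factors from roots: (u), (u + 1).
Complete factorization: g(u) = (u)·(u + 1)^2·(u^4 + u^3 + 1).
Factor degrees with multiplicity: 1 + 1 + 1 + 4 = 7.

1, 1, 1, 4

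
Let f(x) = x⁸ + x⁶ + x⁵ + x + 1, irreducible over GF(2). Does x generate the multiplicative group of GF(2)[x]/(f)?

Yes

|GF(2^8)^×| = 2^8 − 1 = 255. Prime factorization: 255 = 3·5·17.
f is primitive ⇔ x has order 255 in GF(2)[x]/(f), i.e. x^(255/q) ≠ 1 for each prime q | 255.
x^(85) mod f = x⁷ + x⁶ + x⁵ + x⁴.
x^(51) mod f = x⁴ + x.
x^(15) mod f = x⁷ + x⁶ + x³.
None equal 1, so x has full order 255; f is primitive.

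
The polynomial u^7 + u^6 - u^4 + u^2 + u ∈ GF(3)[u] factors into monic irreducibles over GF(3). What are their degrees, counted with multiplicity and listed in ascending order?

1, 1, 1, 2, 2

Write h(u) = u^7 + u^6 - u^4 + u^2 + u.
Roots in GF(3): h(0) = 0 → root; h(1) = 0 → root; h(2) = 2.
Linear factors from roots: (u), (u - 1).
Complete factorization: h(u) = (u)·(u - 1)^2·(u^2 + 1)^2.
Factor degrees with multiplicity: 1 + 1 + 1 + 2 + 2 = 7.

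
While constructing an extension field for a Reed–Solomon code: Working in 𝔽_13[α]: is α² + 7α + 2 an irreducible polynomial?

Yes

Write m(α) = α² + 7α + 2.
Check each element of 𝔽_13 for a root: m(0)=2, m(1)=10, m(2)=7, m(3)=6, m(4)=7, m(5)=10, m(6)=2, m(7)=9, m(8)=5, m(9)=3, m(10)=3, m(11)=5, m(12)=9.
No roots. A degree-2 polynomial over a field with no linear factor is irreducible.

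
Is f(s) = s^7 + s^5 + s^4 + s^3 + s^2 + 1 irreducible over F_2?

Check for roots in F_2: f(0) = 1; f(1) = 0 → root.
f(1) = 0, so (s − 1) divides f(s); f is reducible.

No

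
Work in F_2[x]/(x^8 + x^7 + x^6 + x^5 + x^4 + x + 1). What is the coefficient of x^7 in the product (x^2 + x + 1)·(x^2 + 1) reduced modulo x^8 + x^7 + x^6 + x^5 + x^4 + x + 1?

Multiply in F_2[x]: (x^2 + x + 1)·(x^2 + 1) = x^4 + x^3 + x + 1.
Reduced: x^4 + x^3 + x + 1.

0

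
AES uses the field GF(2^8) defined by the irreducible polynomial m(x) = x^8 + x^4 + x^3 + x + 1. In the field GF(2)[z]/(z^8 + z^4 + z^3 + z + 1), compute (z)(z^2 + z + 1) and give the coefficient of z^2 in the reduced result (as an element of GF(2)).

1

Multiply in GF(2)[z]: (z)·(z^2 + z + 1) = z^3 + z^2 + z.
Reduced: z^3 + z^2 + z.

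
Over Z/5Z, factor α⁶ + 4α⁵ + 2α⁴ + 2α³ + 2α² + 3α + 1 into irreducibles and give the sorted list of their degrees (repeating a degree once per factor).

1, 1, 1, 3

Write h(α) = α⁶ + 4α⁵ + 2α⁴ + 2α³ + 2α² + 3α + 1.
Roots in Z/5Z: h(0) = 1; h(1) = 0 → root; h(2) = 0 → root; h(3) = 0 → root; h(4) = 2.
Linear factors from roots: (α + 4), (α + 3), (α + 2).
Complete factorization: h(α) = (α + 2)·(α + 3)·(α + 4)·(α³ + α + 4).
Factor degrees with multiplicity: 1 + 1 + 1 + 3 = 6.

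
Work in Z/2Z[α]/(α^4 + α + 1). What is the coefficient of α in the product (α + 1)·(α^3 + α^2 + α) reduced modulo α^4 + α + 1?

0

Multiply in Z/2Z[α]: (α + 1)·(α^3 + α^2 + α) = α^4 + α.
Reduce using α^4 ≡ α + 1 (mod α^4 + α + 1).
Reduced: 1.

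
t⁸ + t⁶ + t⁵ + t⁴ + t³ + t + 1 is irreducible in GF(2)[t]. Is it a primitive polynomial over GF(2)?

No

Write f(t) = t⁸ + t⁶ + t⁵ + t⁴ + t³ + t + 1.
|GF(2^8)^×| = 2^8 − 1 = 255. Prime factorization: 255 = 3·5·17.
f is primitive ⇔ t has order 255 in GF(2)[t]/(f), i.e. t^(255/q) ≠ 1 for each prime q | 255.
t^(85) mod f = 1
t^(51) mod f = t⁶ + t⁵ + t⁴ + t³.
t^(15) mod f = t⁷ + t⁵ + t⁴ + t³ + t².
Since t^(85) = 1, the order of t divides 85 < 255; not primitive.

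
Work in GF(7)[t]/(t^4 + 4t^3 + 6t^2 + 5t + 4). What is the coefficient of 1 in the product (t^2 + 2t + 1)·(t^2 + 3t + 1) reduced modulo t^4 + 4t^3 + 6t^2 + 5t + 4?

Multiply in GF(7)[t]: (t^2 + 2t + 1)·(t^2 + 3t + 1) = t^4 + 5t^3 + t^2 + 5t + 1.
Reduce using t^4 ≡ 3t^3 + t^2 + 2t + 3 (mod t^4 + 4t^3 + 6t^2 + 5t + 4).
Reduced: t^3 + 2t^2 + 4.

4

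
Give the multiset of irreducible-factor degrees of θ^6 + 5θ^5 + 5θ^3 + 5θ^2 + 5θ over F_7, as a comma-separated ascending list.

Write f(θ) = θ^6 + 5θ^5 + 5θ^3 + 5θ^2 + 5θ.
Linear factors from roots: (θ), (θ + 6), (θ + 5), (θ + 2).
Complete factorization: f(θ) = (θ)·(θ + 2)·(θ + 5)·(θ + 6)·(θ^2 + 6θ + 3).
Factor degrees with multiplicity: 1 + 1 + 1 + 1 + 2 = 6.

1, 1, 1, 1, 2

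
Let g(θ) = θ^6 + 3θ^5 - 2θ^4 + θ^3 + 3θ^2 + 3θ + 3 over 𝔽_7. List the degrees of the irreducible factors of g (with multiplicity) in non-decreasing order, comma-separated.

1, 1, 2, 2

Linear factors from roots: (θ + 3), (θ + 2).
Complete factorization: g(θ) = (θ + 2)·(θ + 3)·(θ^2 + θ - 3)·(θ^2 - 3θ + 1).
Factor degrees with multiplicity: 1 + 1 + 2 + 2 = 6.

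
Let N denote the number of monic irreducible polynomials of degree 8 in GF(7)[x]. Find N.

x^(7^8) − x is the product of all monic irreducibles of degree dividing 8; Möbius inversion gives N = (1/8) Σ μ(8/d)·7^d.
Divisors of 8: 1, 2, 4, 8; μ(8/d) for each: 0, 0, -1, 1.
Σ = − 7^4 + 7^8 = 5762400.
N = 5762400/8 = 720300.

720300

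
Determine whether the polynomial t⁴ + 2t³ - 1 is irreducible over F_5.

Write f(t) = t⁴ + 2t³ - 1.
Check for roots in F_5: f(0) = 4; f(1) = 2; f(2) = 1; f(3) = 4; f(4) = 3.
No roots, so no linear factors.
Degree-2 irreducible divisors: test the 10 monic irreducibles of degree 2 over GF(5).
None of them divide f (all give nonzero remainder).
No irreducible factor of degree ≤ 2 exists, so f is irreducible over GF(5).

Yes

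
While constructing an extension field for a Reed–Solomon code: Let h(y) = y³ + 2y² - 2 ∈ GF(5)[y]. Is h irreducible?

Yes

Check for roots in GF(5): h(0) = 3; h(1) = 1; h(2) = 4; h(3) = 3; h(4) = 4.
No roots. A degree-3 polynomial over a field with no linear factor is irreducible.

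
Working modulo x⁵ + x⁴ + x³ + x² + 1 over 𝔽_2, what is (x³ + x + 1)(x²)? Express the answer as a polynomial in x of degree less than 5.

Multiply in 𝔽_2[x]: (x³ + x + 1)·(x²) = x⁵ + x³ + x².
Reduce using x⁵ ≡ x⁴ + x³ + x² + 1 (mod x⁵ + x⁴ + x³ + x² + 1).
Reduced: x⁴ + 1.

x^4 + 1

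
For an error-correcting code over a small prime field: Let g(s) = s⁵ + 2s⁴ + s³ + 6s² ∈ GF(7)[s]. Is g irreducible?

No

Check for roots in GF(7): g(0) = 0 → root; g(1) = 3; g(2) = 5; g(3) = 3; g(4) = 2; g(5) = 2; g(6) = 6.
g(0) = 0, so (s) divides g(s); g is reducible.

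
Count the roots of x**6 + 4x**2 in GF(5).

Write P(x) = x**6 + 4x**2.
Evaluate at each of the 5 elements of GF(5):
P(0) = 0 → root; P(1) = 0 → root; P(2) = 0 → root; P(3) = 0 → root; P(4) = 0 → root.
Roots: {0, 1, 2, 3, 4}.

5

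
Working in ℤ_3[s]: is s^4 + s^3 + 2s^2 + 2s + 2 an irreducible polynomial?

Yes

Write f(s) = s^4 + s^3 + 2s^2 + 2s + 2.
Check for roots in ℤ_3: f(0) = 2; f(1) = 2; f(2) = 2.
No roots, so no linear factors.
Monic irreducibles of degree 2 over GF(3): s^2 + 1, s^2 + s + 2, s^2 + 2s + 2.
None of them divide f (all give nonzero remainder).
No irreducible factor of degree ≤ 2 exists, so f is irreducible over GF(3).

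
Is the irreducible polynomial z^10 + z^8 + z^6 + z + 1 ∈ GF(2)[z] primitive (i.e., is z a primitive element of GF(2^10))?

Write f(z) = z^10 + z^8 + z^6 + z + 1.
|GF(2^10)^×| = 2^10 − 1 = 1023. Prime factorization: 1023 = 3·11·31.
f is primitive ⇔ z has order 1023 in GF(2)[z]/(f), i.e. z^(1023/q) ≠ 1 for each prime q | 1023.
z^(341) mod f = z^9 + z^7 + z^6 + z^5 + z^4 + z^3 + z.
z^(93) mod f = z^9 + z^7 + z^4 + z^3 + z^2.
z^(33) mod f = z^8 + z^7 + z^4 + z.
None equal 1, so z has full order 1023; f is primitive.

Yes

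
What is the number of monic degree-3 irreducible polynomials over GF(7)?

112

Gauss's count: N_{7}(3) = (1/3) Σ_{d|3} μ(3/d)·7^d.
Divisors of 3: 1, 3; μ(3/d) for each: -1, 1.
Σ = − 7^1 + 7^3 = 336.
N = 336/3 = 112.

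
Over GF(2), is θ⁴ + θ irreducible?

Write h(θ) = θ⁴ + θ.
Check for roots in GF(2): h(0) = 0 → root; h(1) = 0 → root.
h(0) = 0, so (θ) divides h(θ); h is reducible.

No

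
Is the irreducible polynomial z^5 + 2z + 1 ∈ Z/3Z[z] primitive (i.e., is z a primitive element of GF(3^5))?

Write f(z) = z^5 + 2z + 1.
|GF(3^5)^×| = 3^5 − 1 = 242. Prime factorization: 242 = 2·11^2.
f is primitive ⇔ z has order 242 in GF(3)[z]/(f), i.e. z^(242/q) ≠ 1 for each prime q | 242.
z^(121) mod f = 2.
z^(22) mod f = 2z^3 + 2z^2 + z + 1.
None equal 1, so z has full order 242; f is primitive.

Yes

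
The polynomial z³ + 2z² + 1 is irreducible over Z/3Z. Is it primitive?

Write f(z) = z³ + 2z² + 1.
|GF(3^3)^×| = 3^3 − 1 = 26. Prime factorization: 26 = 2·13.
f is primitive ⇔ z has order 26 in GF(3)[z]/(f), i.e. z^(26/q) ≠ 1 for each prime q | 26.
z^(13) mod f = 2.
z^(2) mod f = z².
None equal 1, so z has full order 26; f is primitive.

Yes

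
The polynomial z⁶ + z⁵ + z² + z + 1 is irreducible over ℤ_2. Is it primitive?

Write f(z) = z⁶ + z⁵ + z² + z + 1.
|GF(2^6)^×| = 2^6 − 1 = 63. Prime factorization: 63 = 3^2·7.
f is primitive ⇔ z has order 63 in GF(2)[z]/(f), i.e. z^(63/q) ≠ 1 for each prime q | 63.
z^(21) mod f = z⁵ + z³ + z².
z^(9) mod f = z³ + z² + 1.
None equal 1, so z has full order 63; f is primitive.

Yes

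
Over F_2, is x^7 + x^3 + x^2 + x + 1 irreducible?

Yes

Write f(x) = x^7 + x^3 + x^2 + x + 1.
Check for roots in F_2: f(0) = 1; f(1) = 1.
No roots, so no linear factors.
Monic irreducibles of degree 2 over GF(2): x^2 + x + 1.
None of them divide f (all give nonzero remainder).
Monic irreducibles of degree 3 over GF(2): x^3 + x + 1, x^3 + x^2 + 1.
None of them divide f (all give nonzero remainder).
No irreducible factor of degree ≤ 3 exists, so f is irreducible over GF(2).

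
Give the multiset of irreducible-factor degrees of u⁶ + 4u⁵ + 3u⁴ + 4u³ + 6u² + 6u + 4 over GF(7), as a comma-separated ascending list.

Write f(u) = u⁶ + 4u⁵ + 3u⁴ + 4u³ + 6u² + 6u + 4.
Linear factors from roots: (u + 6), (u + 4), (u + 1).
Complete factorization: f(u) = (u + 1)·(u + 4)·(u + 6)·(u³ + 4u + 6).
Factor degrees with multiplicity: 1 + 1 + 1 + 3 = 6.

1, 1, 1, 3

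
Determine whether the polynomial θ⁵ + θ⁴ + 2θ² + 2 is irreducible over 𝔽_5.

Yes

Write m(θ) = θ⁵ + θ⁴ + 2θ² + 2.
Check for roots in 𝔽_5: m(0) = 2; m(1) = 1; m(2) = 3; m(3) = 4; m(4) = 4.
No roots, so no linear factors.
Degree-2 irreducible divisors: test the 10 monic irreducibles of degree 2 over GF(5).
None of them divide m (all give nonzero remainder).
No irreducible factor of degree ≤ 2 exists, so m is irreducible over GF(5).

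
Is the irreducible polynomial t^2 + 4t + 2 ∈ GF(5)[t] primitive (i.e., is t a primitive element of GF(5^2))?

Yes

Write f(t) = t^2 + 4t + 2.
|GF(5^2)^×| = 5^2 − 1 = 24. Prime factorization: 24 = 2^3·3.
f is primitive ⇔ t has order 24 in GF(5)[t]/(f), i.e. t^(24/q) ≠ 1 for each prime q | 24.
t^(12) mod f = 4.
t^(8) mod f = 2t + 1.
None equal 1, so t has full order 24; f is primitive.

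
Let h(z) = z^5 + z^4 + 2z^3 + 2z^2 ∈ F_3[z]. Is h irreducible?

No

Check for roots in F_3: h(0) = 0 → root; h(1) = 0 → root; h(2) = 0 → root.
h(0) = 0, so (z) divides h(z); h is reducible.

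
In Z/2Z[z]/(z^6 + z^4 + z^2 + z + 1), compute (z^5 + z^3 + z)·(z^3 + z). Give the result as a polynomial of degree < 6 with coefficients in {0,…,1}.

Multiply in Z/2Z[z]: (z^5 + z^3 + z)·(z^3 + z) = z^8 + z^2.
Reduce using z^6 ≡ z^4 + z^2 + z + 1 (mod z^6 + z^4 + z^2 + z + 1).
Reduced: z^3 + z^2 + z + 1.

z^3 + z^2 + z + 1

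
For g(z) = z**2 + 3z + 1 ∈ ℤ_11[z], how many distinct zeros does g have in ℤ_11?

2

Evaluate at each of the 11 elements of ℤ_11:
g(0) = 1; g(1) = 5; g(2) = 0 → root; g(3) = 8; g(4) = 7; g(5) = 8; g(6) = 0 → root; g(7) = 5; g(8) = 1; g(9) = 10; g(10) = 10.
Roots: {2, 6}.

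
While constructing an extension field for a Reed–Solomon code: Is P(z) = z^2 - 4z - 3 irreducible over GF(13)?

Yes

Check each element of GF(13) for a root: P(0)=10, P(1)=7, P(2)=6, P(3)=7, P(4)=10, P(5)=2, P(6)=9, P(7)=5, P(8)=3, P(9)=3, P(10)=5, P(11)=9, P(12)=2.
No roots. A degree-2 polynomial over a field with no linear factor is irreducible.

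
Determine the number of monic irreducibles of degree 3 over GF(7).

112

x^(7^3) − x is the product of all monic irreducibles of degree dividing 3; Möbius inversion gives N = (1/3) Σ μ(3/d)·7^d.
Divisors of 3: 1, 3; μ(3/d) for each: -1, 1.
Σ = − 7^1 + 7^3 = 336.
N = 336/3 = 112.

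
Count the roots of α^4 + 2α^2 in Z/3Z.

Write h(α) = α^4 + 2α^2.
Evaluate at each of the 3 elements of Z/3Z:
h(0) = 0 → root; h(1) = 0 → root; h(2) = 0 → root.
Roots: {0, 1, 2}.

3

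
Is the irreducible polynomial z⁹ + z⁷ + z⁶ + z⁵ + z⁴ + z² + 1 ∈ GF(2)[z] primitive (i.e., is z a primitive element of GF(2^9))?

Yes

Write f(z) = z⁹ + z⁷ + z⁶ + z⁵ + z⁴ + z² + 1.
|GF(2^9)^×| = 2^9 − 1 = 511. Prime factorization: 511 = 7·73.
f is primitive ⇔ z has order 511 in GF(2)[z]/(f), i.e. z^(511/q) ≠ 1 for each prime q | 511.
z^(73) mod f = z⁷ + z² + z.
z^(7) mod f = z⁷.
None equal 1, so z has full order 511; f is primitive.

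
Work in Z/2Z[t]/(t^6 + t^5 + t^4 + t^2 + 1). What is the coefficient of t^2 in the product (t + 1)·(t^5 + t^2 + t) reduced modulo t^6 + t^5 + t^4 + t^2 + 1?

1

Multiply in Z/2Z[t]: (t + 1)·(t^5 + t^2 + t) = t^6 + t^5 + t^3 + t.
Reduce using t^6 ≡ t^5 + t^4 + t^2 + 1 (mod t^6 + t^5 + t^4 + t^2 + 1).
Reduced: t^4 + t^3 + t^2 + t + 1.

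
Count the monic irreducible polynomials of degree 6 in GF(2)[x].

By the necklace-counting formula, N_2(6) = (1/6) Σ_{d|6} μ(6/d)·2^d.
Divisors of 6: 1, 2, 3, 6; μ(6/d) for each: 1, -1, -1, 1.
Σ = 2^1 − 2^2 − 2^3 + 2^6 = 54.
N = 54/6 = 9.

9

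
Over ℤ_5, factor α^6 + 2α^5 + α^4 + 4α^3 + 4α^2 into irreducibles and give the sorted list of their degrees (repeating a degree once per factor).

Write g(α) = α^6 + 2α^5 + α^4 + 4α^3 + 4α^2.
Roots in ℤ_5: g(0) = 0 → root; g(1) = 2; g(2) = 2; g(3) = 0 → root; g(4) = 0 → root.
Linear factors from roots: (α), (α + 2), (α + 1).
Complete factorization: g(α) = (α + 1)·(α + 2)·(α)^2·(α^2 + 4α + 2).
Factor degrees with multiplicity: 1 + 1 + 1 + 1 + 2 = 6.

1, 1, 1, 1, 2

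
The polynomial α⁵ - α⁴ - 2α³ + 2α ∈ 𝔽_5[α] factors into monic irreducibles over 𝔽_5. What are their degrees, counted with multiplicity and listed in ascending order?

Write h(α) = α⁵ - α⁴ - 2α³ + 2α.
Roots in 𝔽_5: h(0) = 0 → root; h(1) = 0 → root; h(2) = 4; h(3) = 4; h(4) = 3.
Linear factors from roots: (α), (α - 1).
Complete factorization: h(α) = (α)·(α - 1)·(α³ - 2α - 2).
Factor degrees with multiplicity: 1 + 1 + 3 = 5.

1, 1, 3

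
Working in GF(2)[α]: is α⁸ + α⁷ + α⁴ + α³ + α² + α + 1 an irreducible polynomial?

Yes

Write m(α) = α⁸ + α⁷ + α⁴ + α³ + α² + α + 1.
Check for roots in GF(2): m(0) = 1; m(1) = 1.
No roots, so no linear factors.
Monic irreducibles of degree 2 over GF(2): α² + α + 1.
None of them divide m (all give nonzero remainder).
Monic irreducibles of degree 3 over GF(2): α³ + α + 1, α³ + α² + 1.
None of them divide m (all give nonzero remainder).
Monic irreducibles of degree 4 over GF(2): α⁴ + α + 1, α⁴ + α³ + 1, α⁴ + α³ + α² + α + 1.
None of them divide m (all give nonzero remainder).
No irreducible factor of degree ≤ 4 exists, so m is irreducible over GF(2).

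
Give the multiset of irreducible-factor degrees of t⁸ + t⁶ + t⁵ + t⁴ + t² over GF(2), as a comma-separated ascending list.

1, 1, 2, 4

Write g(t) = t⁸ + t⁶ + t⁵ + t⁴ + t².
Roots in GF(2): g(0) = 0 → root; g(1) = 1.
Linear factors from roots: (t).
Complete factorization: g(t) = (t)^2·(t² + t + 1)·(t⁴ + t³ + t² + t + 1).
Factor degrees with multiplicity: 1 + 1 + 2 + 4 = 8.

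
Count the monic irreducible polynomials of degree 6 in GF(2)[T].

The number of monic irreducibles of degree 6 over GF(2) is (1/6)·Σ_{d∣6} μ(6/d) 2^d.
Divisors of 6: 1, 2, 3, 6; μ(6/d) for each: 1, -1, -1, 1.
Σ = 2^1 − 2^2 − 2^3 + 2^6 = 54.
N = 54/6 = 9.

9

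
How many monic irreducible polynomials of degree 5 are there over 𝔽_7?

3360

The number of monic irreducibles of degree 5 over GF(7) is (1/5)·Σ_{d∣5} μ(5/d) 7^d.
Divisors of 5: 1, 5; μ(5/d) for each: -1, 1.
Σ = − 7^1 + 7^5 = 16800.
N = 16800/5 = 3360.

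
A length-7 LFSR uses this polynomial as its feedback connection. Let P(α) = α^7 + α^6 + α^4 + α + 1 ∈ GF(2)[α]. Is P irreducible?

Yes

Check for roots in GF(2): P(0) = 1; P(1) = 1.
No roots, so no linear factors.
Monic irreducibles of degree 2 over GF(2): α^2 + α + 1.
None of them divide P (all give nonzero remainder).
Monic irreducibles of degree 3 over GF(2): α^3 + α + 1, α^3 + α^2 + 1.
None of them divide P (all give nonzero remainder).
No irreducible factor of degree ≤ 3 exists, so P is irreducible over GF(2).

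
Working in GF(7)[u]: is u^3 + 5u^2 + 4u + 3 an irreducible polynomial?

No

Write g(u) = u^3 + 5u^2 + 4u + 3.
Check for roots in GF(7): g(0) = 3; g(1) = 6; g(2) = 4; g(3) = 3; g(4) = 2; g(5) = 0 → root; g(6) = 3.
g(5) = 0, so (u − 5) divides g(u); g is reducible.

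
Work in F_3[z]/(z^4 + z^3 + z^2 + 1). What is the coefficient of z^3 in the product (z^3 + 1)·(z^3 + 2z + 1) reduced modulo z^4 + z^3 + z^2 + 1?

1

Multiply in F_3[z]: (z^3 + 1)·(z^3 + 2z + 1) = z^6 + 2z^4 + 2z^3 + 2z + 1.
Reduce using z^4 ≡ 2z^3 + 2z^2 + 2 (mod z^4 + z^3 + z^2 + 1).
Reduced: z^3 + 2.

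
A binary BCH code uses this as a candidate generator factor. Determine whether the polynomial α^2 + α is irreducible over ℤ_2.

No

Write P(α) = α^2 + α.
Check for roots in ℤ_2: P(0) = 0 → root; P(1) = 0 → root.
P(0) = 0, so (α) divides P(α); P is reducible.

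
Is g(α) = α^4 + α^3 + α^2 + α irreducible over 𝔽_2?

No

Check for roots in 𝔽_2: g(0) = 0 → root; g(1) = 0 → root.
g(0) = 0, so (α) divides g(α); g is reducible.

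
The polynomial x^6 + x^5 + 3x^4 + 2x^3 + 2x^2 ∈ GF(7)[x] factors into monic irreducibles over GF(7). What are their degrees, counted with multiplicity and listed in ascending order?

Write h(x) = x^6 + x^5 + 3x^4 + 2x^3 + 2x^2.
Linear factors from roots: (x), (x - 2), (x + 3).
Complete factorization: h(x) = (x + 3)·(x - 2)·(x)^2·(x^2 + 2).
Factor degrees with multiplicity: 1 + 1 + 1 + 1 + 2 = 6.

1, 1, 1, 1, 2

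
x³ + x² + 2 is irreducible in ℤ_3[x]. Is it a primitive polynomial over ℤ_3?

No

Write f(x) = x³ + x² + 2.
|GF(3^3)^×| = 3^3 − 1 = 26. Prime factorization: 26 = 2·13.
f is primitive ⇔ x has order 26 in GF(3)[x]/(f), i.e. x^(26/q) ≠ 1 for each prime q | 26.
x^(13) mod f = 1
x^(2) mod f = x².
Since x^(13) = 1, the order of x divides 13 < 26; not primitive.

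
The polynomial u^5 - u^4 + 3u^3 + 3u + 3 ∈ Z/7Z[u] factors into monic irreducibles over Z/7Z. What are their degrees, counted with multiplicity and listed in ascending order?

Write h(u) = u^5 - u^4 + 3u^3 + 3u + 3.
Linear factors from roots: (u - 2).
Complete factorization: h(u) = (u - 2)·(u^2 + 3u - 1)·(u^2 - 2u - 2).
Factor degrees with multiplicity: 1 + 2 + 2 = 5.

1, 2, 2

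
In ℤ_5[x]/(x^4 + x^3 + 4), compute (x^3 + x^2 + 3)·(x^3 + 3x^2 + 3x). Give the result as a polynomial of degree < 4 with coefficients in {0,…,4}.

3x^3 + 2x + 3

Multiply in ℤ_5[x]: (x^3 + x^2 + 3)·(x^3 + 3x^2 + 3x) = x^6 + 4x^5 + x^4 + x^3 + 4x^2 + 4x.
Reduce using x^4 ≡ 4x^3 + 1 (mod x^4 + x^3 + 4).
Reduced: 3x^3 + 2x + 3.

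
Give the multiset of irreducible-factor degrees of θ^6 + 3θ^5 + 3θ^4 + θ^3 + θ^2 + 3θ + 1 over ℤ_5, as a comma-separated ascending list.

Write h(θ) = θ^6 + 3θ^5 + 3θ^4 + θ^3 + θ^2 + 3θ + 1.
Roots in ℤ_5: h(0) = 1; h(1) = 3; h(2) = 2; h(3) = 2; h(4) = 4.
Complete factorization: h(θ) = (θ^6 + 3θ^5 + 3θ^4 + θ^3 + θ^2 + 3θ + 1).
Factor degrees with multiplicity: 6 = 6.

6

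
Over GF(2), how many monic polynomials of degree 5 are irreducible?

6

x^(2^5) − x is the product of all monic irreducibles of degree dividing 5; Möbius inversion gives N = (1/5) Σ μ(5/d)·2^d.
Divisors of 5: 1, 5; μ(5/d) for each: -1, 1.
Σ = − 2^1 + 2^5 = 30.
N = 30/5 = 6.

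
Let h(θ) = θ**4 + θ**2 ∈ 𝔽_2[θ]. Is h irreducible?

Check for roots in 𝔽_2: h(0) = 0 → root; h(1) = 0 → root.
h(0) = 0, so (θ) divides h(θ); h is reducible.

No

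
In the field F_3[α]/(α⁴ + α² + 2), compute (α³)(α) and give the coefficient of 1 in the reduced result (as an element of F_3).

1

Multiply in F_3[α]: (α³)·(α) = α⁴.
Reduce using α⁴ ≡ 2α² + 1 (mod α⁴ + α² + 2).
Reduced: 2α² + 1.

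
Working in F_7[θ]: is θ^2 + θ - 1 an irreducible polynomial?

Write m(θ) = θ^2 + θ - 1.
Check for roots in F_7: m(0) = 6; m(1) = 1; m(2) = 5; m(3) = 4; m(4) = 5; m(5) = 1; m(6) = 6.
No roots. A degree-2 polynomial over a field with no linear factor is irreducible.

Yes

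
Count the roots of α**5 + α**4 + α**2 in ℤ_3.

Write P(α) = α**5 + α**4 + α**2.
Evaluate at each of the 3 elements of ℤ_3:
P(0) = 0 → root; P(1) = 0 → root; P(2) = 1.
Roots: {0, 1}.

2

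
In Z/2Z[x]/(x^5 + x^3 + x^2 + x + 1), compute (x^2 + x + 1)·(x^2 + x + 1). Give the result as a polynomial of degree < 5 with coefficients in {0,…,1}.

x^4 + x^2 + 1

Multiply in Z/2Z[x]: (x^2 + x + 1)·(x^2 + x + 1) = x^4 + x^2 + 1.
Reduced: x^4 + x^2 + 1.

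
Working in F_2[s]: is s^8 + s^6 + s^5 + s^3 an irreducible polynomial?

No

Write m(s) = s^8 + s^6 + s^5 + s^3.
Check for roots in F_2: m(0) = 0 → root; m(1) = 0 → root.
m(0) = 0, so (s) divides m(s); m is reducible.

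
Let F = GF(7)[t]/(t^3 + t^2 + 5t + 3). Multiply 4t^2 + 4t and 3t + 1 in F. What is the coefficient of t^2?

Multiply in GF(7)[t]: (4t^2 + 4t)·(3t + 1) = 5t^3 + 2t^2 + 4t.
Reduce using t^3 ≡ 6t^2 + 2t + 4 (mod t^3 + t^2 + 5t + 3).
Reduced: 4t^2 + 6.

4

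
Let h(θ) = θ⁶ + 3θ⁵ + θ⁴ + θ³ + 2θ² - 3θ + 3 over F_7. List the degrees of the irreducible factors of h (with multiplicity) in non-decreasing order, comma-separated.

1, 1, 1, 3

Linear factors from roots: (θ - 2), (θ + 3), (θ + 2).
Complete factorization: h(θ) = (θ + 2)·(θ + 3)·(θ - 2)·(θ³ - 2θ - 2).
Factor degrees with multiplicity: 1 + 1 + 1 + 3 = 6.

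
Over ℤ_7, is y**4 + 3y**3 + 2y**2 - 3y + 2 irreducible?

Yes

Write P(y) = y**4 + 3y**3 + 2y**2 - 3y + 2.
Check for roots in ℤ_7: P(0) = 2; P(1) = 5; P(2) = 2; P(3) = 5; P(4) = 1; P(5) = 1; P(6) = 5.
No roots, so no linear factors.
Degree-2 irreducible divisors: test the 21 monic irreducibles of degree 2 over GF(7).
None of them divide P (all give nonzero remainder).
No irreducible factor of degree ≤ 2 exists, so P is irreducible over GF(7).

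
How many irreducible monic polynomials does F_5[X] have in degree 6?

2580

x^(5^6) − x is the product of all monic irreducibles of degree dividing 6; Möbius inversion gives N = (1/6) Σ μ(6/d)·5^d.
Divisors of 6: 1, 2, 3, 6; μ(6/d) for each: 1, -1, -1, 1.
Σ = 5^1 − 5^2 − 5^3 + 5^6 = 15480.
N = 15480/6 = 2580.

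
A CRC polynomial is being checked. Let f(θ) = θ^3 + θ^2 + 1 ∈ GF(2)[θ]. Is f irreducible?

Check for roots in GF(2): f(0) = 1; f(1) = 1.
No roots. A degree-3 polynomial over a field with no linear factor is irreducible.

Yes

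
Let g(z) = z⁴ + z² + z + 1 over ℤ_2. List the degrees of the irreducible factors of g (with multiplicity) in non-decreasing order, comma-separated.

Roots in ℤ_2: g(0) = 1; g(1) = 0 → root.
Linear factors from roots: (z + 1).
Complete factorization: g(z) = (z + 1)·(z³ + z² + 1).
Factor degrees with multiplicity: 1 + 3 = 4.

1, 3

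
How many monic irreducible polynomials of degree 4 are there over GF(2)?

Gauss's count: N_{2}(4) = (1/4) Σ_{d|4} μ(4/d)·2^d.
Divisors of 4: 1, 2, 4; μ(4/d) for each: 0, -1, 1.
Σ = − 2^2 + 2^4 = 12.
N = 12/4 = 3.

3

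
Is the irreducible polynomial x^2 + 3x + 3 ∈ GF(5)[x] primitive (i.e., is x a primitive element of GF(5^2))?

Write f(x) = x^2 + 3x + 3.
|GF(5^2)^×| = 5^2 − 1 = 24. Prime factorization: 24 = 2^3·3.
f is primitive ⇔ x has order 24 in GF(5)[x]/(f), i.e. x^(24/q) ≠ 1 for each prime q | 24.
x^(12) mod f = 4.
x^(8) mod f = x + 1.
None equal 1, so x has full order 24; f is primitive.

Yes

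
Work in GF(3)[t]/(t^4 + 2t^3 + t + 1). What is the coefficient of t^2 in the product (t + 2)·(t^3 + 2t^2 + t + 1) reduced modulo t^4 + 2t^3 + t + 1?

2

Multiply in GF(3)[t]: (t + 2)·(t^3 + 2t^2 + t + 1) = t^4 + t^3 + 2t^2 + 2.
Reduce using t^4 ≡ t^3 + 2t + 2 (mod t^4 + 2t^3 + t + 1).
Reduced: 2t^3 + 2t^2 + 2t + 1.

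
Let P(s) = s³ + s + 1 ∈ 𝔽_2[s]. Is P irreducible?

Yes

Check for roots in 𝔽_2: P(0) = 1; P(1) = 1.
No roots. A degree-3 polynomial over a field with no linear factor is irreducible.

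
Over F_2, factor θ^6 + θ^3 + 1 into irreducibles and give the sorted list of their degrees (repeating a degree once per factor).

Write h(θ) = θ^6 + θ^3 + 1.
Roots in F_2: h(0) = 1; h(1) = 1.
Complete factorization: h(θ) = (θ^6 + θ^3 + 1).
Factor degrees with multiplicity: 6 = 6.

6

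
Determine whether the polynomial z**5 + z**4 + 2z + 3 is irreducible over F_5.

No

Write m(z) = z**5 + z**4 + 2z + 3.
Check for roots in F_5: m(0) = 3; m(1) = 2; m(2) = 0 → root; m(3) = 3; m(4) = 1.
m(2) = 0, so (z − 2) divides m(z); m is reducible.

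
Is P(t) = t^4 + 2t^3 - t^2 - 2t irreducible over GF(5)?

No

Check for roots in GF(5): P(0) = 0 → root; P(1) = 0 → root; P(2) = 4; P(3) = 0 → root; P(4) = 0 → root.
P(0) = 0, so (t) divides P(t); P is reducible.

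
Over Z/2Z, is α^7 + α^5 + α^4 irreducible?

Write P(α) = α^7 + α^5 + α^4.
Check for roots in Z/2Z: P(0) = 0 → root; P(1) = 1.
P(0) = 0, so (α) divides P(α); P is reducible.

No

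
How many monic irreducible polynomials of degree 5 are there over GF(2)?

The number of monic irreducibles of degree 5 over GF(2) is (1/5)·Σ_{d∣5} μ(5/d) 2^d.
Divisors of 5: 1, 5; μ(5/d) for each: -1, 1.
Σ = − 2^1 + 2^5 = 30.
N = 30/5 = 6.

6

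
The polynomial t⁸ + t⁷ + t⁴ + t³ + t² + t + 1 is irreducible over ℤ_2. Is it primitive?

Write f(t) = t⁸ + t⁷ + t⁴ + t³ + t² + t + 1.
|GF(2^8)^×| = 2^8 − 1 = 255. Prime factorization: 255 = 3·5·17.
f is primitive ⇔ t has order 255 in GF(2)[t]/(f), i.e. t^(255/q) ≠ 1 for each prime q | 255.
t^(85) mod f = t⁷ + t⁶ + t⁵ + t⁴ + t³ + t + 1.
t^(51) mod f = 1
t^(15) mod f = t⁷ + t⁶ + t⁵ + t⁴ + 1.
Since t^(51) = 1, the order of t divides 51 < 255; not primitive.

No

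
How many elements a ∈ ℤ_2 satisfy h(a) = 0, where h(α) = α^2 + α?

2

Evaluate at each of the 2 elements of ℤ_2:
h(0) = 0 → root; h(1) = 0 → root.
Roots: {0, 1}.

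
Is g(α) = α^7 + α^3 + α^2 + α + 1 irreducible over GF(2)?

Yes

Check for roots in GF(2): g(0) = 1; g(1) = 1.
No roots, so no linear factors.
Monic irreducibles of degree 2 over GF(2): α^2 + α + 1.
None of them divide g (all give nonzero remainder).
Monic irreducibles of degree 3 over GF(2): α^3 + α + 1, α^3 + α^2 + 1.
None of them divide g (all give nonzero remainder).
No irreducible factor of degree ≤ 3 exists, so g is irreducible over GF(2).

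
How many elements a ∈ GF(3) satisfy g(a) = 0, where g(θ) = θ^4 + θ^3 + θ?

Evaluate at each of the 3 elements of GF(3):
g(0) = 0 → root; g(1) = 0 → root; g(2) = 2.
Roots: {0, 1}.

2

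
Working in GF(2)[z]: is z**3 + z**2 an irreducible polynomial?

Write f(z) = z**3 + z**2.
Check for roots in GF(2): f(0) = 0 → root; f(1) = 0 → root.
f(0) = 0, so (z) divides f(z); f is reducible.

No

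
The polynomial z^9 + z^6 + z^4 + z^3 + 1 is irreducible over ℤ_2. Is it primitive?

Write f(z) = z^9 + z^6 + z^4 + z^3 + 1.
|GF(2^9)^×| = 2^9 − 1 = 511. Prime factorization: 511 = 7·73.
f is primitive ⇔ z has order 511 in GF(2)[z]/(f), i.e. z^(511/q) ≠ 1 for each prime q | 511.
z^(73) mod f = z^6 + z^3 + z^2 + 1.
z^(7) mod f = z^7.
None equal 1, so z has full order 511; f is primitive.

Yes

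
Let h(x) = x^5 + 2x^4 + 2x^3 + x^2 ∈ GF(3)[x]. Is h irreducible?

No

Check for roots in GF(3): h(0) = 0 → root; h(1) = 0 → root; h(2) = 0 → root.
h(0) = 0, so (x) divides h(x); h is reducible.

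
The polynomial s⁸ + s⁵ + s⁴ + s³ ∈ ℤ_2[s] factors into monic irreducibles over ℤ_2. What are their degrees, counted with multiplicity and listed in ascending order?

1, 1, 1, 1, 1, 3

Write h(s) = s⁸ + s⁵ + s⁴ + s³.
Roots in ℤ_2: h(0) = 0 → root; h(1) = 0 → root.
Linear factors from roots: (s), (s + 1).
Complete factorization: h(s) = (s + 1)^2·(s)^3·(s³ + s + 1).
Factor degrees with multiplicity: 1 + 1 + 1 + 1 + 1 + 3 = 8.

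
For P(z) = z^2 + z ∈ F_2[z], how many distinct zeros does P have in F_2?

2

Evaluate at each of the 2 elements of F_2:
P(0) = 0 → root; P(1) = 0 → root.
Roots: {0, 1}.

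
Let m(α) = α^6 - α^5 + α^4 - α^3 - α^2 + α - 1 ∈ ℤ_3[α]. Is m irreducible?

Check for roots in ℤ_3: m(0) = 2; m(1) = 2; m(2) = 1.
No roots, so no linear factors.
Monic irreducibles of degree 2 over GF(3): α^2 + 1, α^2 + α - 1, α^2 - α - 1.
None of them divide m (all give nonzero remainder).
Degree-3 irreducible divisors: test the 8 monic irreducibles of degree 3 over GF(3).
None of them divide m (all give nonzero remainder).
No irreducible factor of degree ≤ 3 exists, so m is irreducible over GF(3).

Yes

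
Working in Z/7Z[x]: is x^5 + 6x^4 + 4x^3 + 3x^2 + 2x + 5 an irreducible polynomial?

No

Write m(x) = x^5 + 6x^4 + 4x^3 + 3x^2 + 2x + 5.
Check for roots in Z/7Z: m(0) = 5; m(1) = 0 → root; m(2) = 6; m(3) = 0 → root; m(4) = 0 → root; m(5) = 3; m(6) = 0 → root.
m(1) = 0, so (x − 1) divides m(x); m is reducible.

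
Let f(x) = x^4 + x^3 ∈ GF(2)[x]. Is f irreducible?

Check for roots in GF(2): f(0) = 0 → root; f(1) = 0 → root.
f(0) = 0, so (x) divides f(x); f is reducible.

No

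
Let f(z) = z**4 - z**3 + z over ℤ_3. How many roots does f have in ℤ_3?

1

Evaluate at each of the 3 elements of ℤ_3:
f(0) = 0 → root; f(1) = 1; f(2) = 1.
Roots: {0}.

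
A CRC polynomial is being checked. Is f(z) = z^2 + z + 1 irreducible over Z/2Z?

Check for roots in Z/2Z: f(0) = 1; f(1) = 1.
No roots. A degree-2 polynomial over a field with no linear factor is irreducible.

Yes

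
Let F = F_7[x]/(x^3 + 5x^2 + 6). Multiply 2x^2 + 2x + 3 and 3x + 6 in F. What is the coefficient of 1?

Multiply in F_7[x]: (2x^2 + 2x + 3)·(3x + 6) = 6x^3 + 4x^2 + 4.
Reduce using x^3 ≡ 2x^2 + 1 (mod x^3 + 5x^2 + 6).
Reduced: 2x^2 + 3.

3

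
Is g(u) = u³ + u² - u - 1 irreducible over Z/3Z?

Check for roots in Z/3Z: g(0) = 2; g(1) = 0 → root; g(2) = 0 → root.
g(1) = 0, so (u − 1) divides g(u); g is reducible.

No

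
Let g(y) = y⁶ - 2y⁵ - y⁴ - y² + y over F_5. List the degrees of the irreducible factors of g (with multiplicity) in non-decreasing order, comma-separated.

Roots in F_5: g(0) = 0 → root; g(1) = 3; g(2) = 2; g(3) = 1; g(4) = 0 → root.
Linear factors from roots: (y), (y + 1).
Complete factorization: g(y) = (y)·(y + 1)·(y² - 2y - 2)·(y² - y + 2).
Factor degrees with multiplicity: 1 + 1 + 2 + 2 = 6.

1, 1, 2, 2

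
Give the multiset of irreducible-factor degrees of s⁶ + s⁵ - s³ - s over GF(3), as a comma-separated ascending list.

1, 1, 2, 2

Write h(s) = s⁶ + s⁵ - s³ - s.
Roots in GF(3): h(0) = 0 → root; h(1) = 0 → root; h(2) = 2.
Linear factors from roots: (s), (s - 1).
Complete factorization: h(s) = (s)·(s - 1)·(s² + s - 1)^2.
Factor degrees with multiplicity: 1 + 1 + 2 + 2 = 6.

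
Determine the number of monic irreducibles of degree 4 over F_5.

150

Gauss's count: N_{5}(4) = (1/4) Σ_{d|4} μ(4/d)·5^d.
Divisors of 4: 1, 2, 4; μ(4/d) for each: 0, -1, 1.
Σ = − 5^2 + 5^4 = 600.
N = 600/4 = 150.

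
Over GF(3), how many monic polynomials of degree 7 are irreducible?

312

The number of monic irreducibles of degree 7 over GF(3) is (1/7)·Σ_{d∣7} μ(7/d) 3^d.
Divisors of 7: 1, 7; μ(7/d) for each: -1, 1.
Σ = − 3^1 + 3^7 = 2184.
N = 2184/7 = 312.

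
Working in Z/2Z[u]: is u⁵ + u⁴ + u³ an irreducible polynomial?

No

Write g(u) = u⁵ + u⁴ + u³.
Check for roots in Z/2Z: g(0) = 0 → root; g(1) = 1.
g(0) = 0, so (u) divides g(u); g is reducible.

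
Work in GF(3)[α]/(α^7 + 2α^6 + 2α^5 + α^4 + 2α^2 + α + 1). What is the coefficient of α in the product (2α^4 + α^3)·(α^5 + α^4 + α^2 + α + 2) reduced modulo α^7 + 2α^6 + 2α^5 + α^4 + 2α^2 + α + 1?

Multiply in GF(3)[α]: (2α^4 + α^3)·(α^5 + α^4 + α^2 + α + 2) = 2α^9 + α^7 + 2α^6 + 2α^4 + 2α^3.
Reduce using α^7 ≡ α^6 + α^5 + 2α^4 + α^2 + 2α + 2 (mod α^7 + 2α^6 + 2α^5 + α^4 + 2α^2 + α + 1).
Reduced: α^6 + 2α^4 + 2α^3 + α^2 + 2α + 1.

2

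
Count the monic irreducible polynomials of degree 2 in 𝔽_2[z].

Gauss's count: N_{2}(2) = (1/2) Σ_{d|2} μ(2/d)·2^d.
Divisors of 2: 1, 2; μ(2/d) for each: -1, 1.
Σ = − 2^1 + 2^2 = 2.
N = 2/2 = 1.

1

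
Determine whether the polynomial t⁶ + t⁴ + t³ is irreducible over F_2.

No

Write h(t) = t⁶ + t⁴ + t³.
Check for roots in F_2: h(0) = 0 → root; h(1) = 1.
h(0) = 0, so (t) divides h(t); h is reducible.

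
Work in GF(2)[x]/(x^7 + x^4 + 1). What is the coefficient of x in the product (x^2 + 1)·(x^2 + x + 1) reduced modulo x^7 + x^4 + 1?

Multiply in GF(2)[x]: (x^2 + 1)·(x^2 + x + 1) = x^4 + x^3 + x + 1.
Reduced: x^4 + x^3 + x + 1.

1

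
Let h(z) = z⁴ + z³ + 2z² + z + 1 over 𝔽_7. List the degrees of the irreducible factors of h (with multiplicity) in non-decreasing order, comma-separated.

1, 1, 2

Linear factors from roots: (z - 2), (z + 3).
Complete factorization: h(z) = (z + 3)·(z - 2)·(z² + 1).
Factor degrees with multiplicity: 1 + 1 + 2 = 4.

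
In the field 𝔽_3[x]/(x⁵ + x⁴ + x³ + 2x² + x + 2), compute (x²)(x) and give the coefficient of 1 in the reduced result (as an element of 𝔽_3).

Multiply in 𝔽_3[x]: (x²)·(x) = x³.
Reduced: x³.

0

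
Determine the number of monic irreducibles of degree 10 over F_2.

x^(2^10) − x is the product of all monic irreducibles of degree dividing 10; Möbius inversion gives N = (1/10) Σ μ(10/d)·2^d.
Divisors of 10: 1, 2, 5, 10; μ(10/d) for each: 1, -1, -1, 1.
Σ = 2^1 − 2^2 − 2^5 + 2^10 = 990.
N = 990/10 = 99.

99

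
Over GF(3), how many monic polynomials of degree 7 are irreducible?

Gauss's count: N_{3}(7) = (1/7) Σ_{d|7} μ(7/d)·3^d.
Divisors of 7: 1, 7; μ(7/d) for each: -1, 1.
Σ = − 3^1 + 3^7 = 2184.
N = 2184/7 = 312.

312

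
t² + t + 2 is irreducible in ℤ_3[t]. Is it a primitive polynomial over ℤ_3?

Write f(t) = t² + t + 2.
|GF(3^2)^×| = 3^2 − 1 = 8. Prime factorization: 8 = 2^3.
f is primitive ⇔ t has order 8 in GF(3)[t]/(f), i.e. t^(8/q) ≠ 1 for each prime q | 8.
t^(4) mod f = 2.
None equal 1, so t has full order 8; f is primitive.

Yes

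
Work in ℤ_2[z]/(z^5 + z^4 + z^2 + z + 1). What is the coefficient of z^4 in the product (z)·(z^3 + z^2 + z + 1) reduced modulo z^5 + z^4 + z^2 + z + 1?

Multiply in ℤ_2[z]: (z)·(z^3 + z^2 + z + 1) = z^4 + z^3 + z^2 + z.
Reduced: z^4 + z^3 + z^2 + z.

1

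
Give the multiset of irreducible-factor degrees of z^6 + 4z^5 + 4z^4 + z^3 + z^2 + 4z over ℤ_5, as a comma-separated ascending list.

Write g(z) = z^6 + 4z^5 + 4z^4 + z^3 + z^2 + 4z.
Roots in ℤ_5: g(0) = 0 → root; g(1) = 0 → root; g(2) = 1; g(3) = 3; g(4) = 2.
Linear factors from roots: (z), (z + 4).
Complete factorization: g(z) = (z)·(z + 4)·(z^2 + 2z + 4)·(z^2 + 3z + 4).
Factor degrees with multiplicity: 1 + 1 + 2 + 2 = 6.

1, 1, 2, 2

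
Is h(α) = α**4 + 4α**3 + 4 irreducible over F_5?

Check for roots in F_5: h(0) = 4; h(1) = 4; h(2) = 2; h(3) = 3; h(4) = 1.
No roots, so no linear factors.
Degree-2 irreducible divisors: test the 10 monic irreducibles of degree 2 over GF(5).
None of them divide h (all give nonzero remainder).
No irreducible factor of degree ≤ 2 exists, so h is irreducible over GF(5).

Yes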